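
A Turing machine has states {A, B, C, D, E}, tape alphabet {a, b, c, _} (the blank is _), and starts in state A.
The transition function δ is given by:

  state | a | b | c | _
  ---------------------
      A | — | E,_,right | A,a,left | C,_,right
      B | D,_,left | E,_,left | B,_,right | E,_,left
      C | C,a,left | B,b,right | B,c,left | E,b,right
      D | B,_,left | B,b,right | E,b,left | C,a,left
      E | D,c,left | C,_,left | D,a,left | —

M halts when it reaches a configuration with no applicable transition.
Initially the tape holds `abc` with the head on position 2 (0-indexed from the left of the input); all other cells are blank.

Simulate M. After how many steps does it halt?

state=A head=2 tape=__ab[c]   (A,c)→(A,a,left)
state=A head=1 tape=__a[b]a   (A,b)→(E,_,right)
state=E head=2 tape=__a_[a]   (E,a)→(D,c,left)
state=D head=1 tape=__a[_]c   (D,_)→(C,a,left)
state=C head=0 tape=__[a]ac   (C,a)→(C,a,left)
state=C head=-1 tape=_[_]aac   (C,_)→(E,b,right)
state=E head=0 tape=_b[a]ac   (E,a)→(D,c,left)
state=D head=-1 tape=_[b]cac   (D,b)→(B,b,right)
state=B head=0 tape=_b[c]ac   (B,c)→(B,_,right)
state=B head=1 tape=_b_[a]c   (B,a)→(D,_,left)
state=D head=0 tape=_b[_]_c   (D,_)→(C,a,left)
state=C head=-1 tape=_[b]a_c   (C,b)→(B,b,right)
state=B head=0 tape=_b[a]_c   (B,a)→(D,_,left)
state=D head=-1 tape=_[b]__c   (D,b)→(B,b,right)
state=B head=0 tape=_b[_]_c   (B,_)→(E,_,left)
state=E head=-1 tape=_[b]__c   (E,b)→(C,_,left)
state=C head=-2 tape=[_]___c   (C,_)→(E,b,right)
state=E head=-1 tape=b[_]__c
M halts after 17 transitions.

17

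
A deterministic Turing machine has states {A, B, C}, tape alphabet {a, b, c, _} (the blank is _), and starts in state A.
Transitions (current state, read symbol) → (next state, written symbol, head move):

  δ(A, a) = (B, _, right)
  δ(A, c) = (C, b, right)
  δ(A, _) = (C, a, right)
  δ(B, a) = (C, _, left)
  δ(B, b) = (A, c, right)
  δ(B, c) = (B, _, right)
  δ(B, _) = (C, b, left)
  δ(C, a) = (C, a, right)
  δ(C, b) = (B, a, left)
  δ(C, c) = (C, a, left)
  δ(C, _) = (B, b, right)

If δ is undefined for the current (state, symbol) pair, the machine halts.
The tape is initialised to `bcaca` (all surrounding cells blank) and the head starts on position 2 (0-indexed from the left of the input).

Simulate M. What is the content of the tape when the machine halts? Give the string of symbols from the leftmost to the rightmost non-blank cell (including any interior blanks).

A | __bc[a]ca   read a → write _, move right, go to B
B | __bc_[c]a   read c → write _, move right, go to B
B | __bc__[a]   read a → write _, move left, go to C
C | __bc_[_]_   read _ → write b, move right, go to B
B | __bc_b[_]   read _ → write b, move left, go to C
C | __bc_[b]b   read b → write a, move left, go to B
B | __bc[_]ab   read _ → write b, move left, go to C
C | __b[c]bab   read c → write a, move left, go to C
C | __[b]abab   read b → write a, move left, go to B
B | _[_]aabab   read _ → write b, move left, go to C
C | [_]baabab   read _ → write b, move right, go to B
B | b[b]aabab   read b → write c, move right, go to A
A | bc[a]abab   read a → write _, move right, go to B
B | bc_[a]bab   read a → write _, move left, go to C
C | bc[_]_bab   read _ → write b, move right, go to B
B | bcb[_]bab   read _ → write b, move left, go to C
C | bc[b]bbab   read b → write a, move left, go to B
B | b[c]abbab   read c → write _, move right, go to B
B | b_[a]bbab   read a → write _, move left, go to C
C | b[_]_bbab   read _ → write b, move right, go to B
B | bb[_]bbab   read _ → write b, move left, go to C
C | b[b]bbbab   read b → write a, move left, go to B
B | [b]abbbab   read b → write c, move right, go to A
A | c[a]bbbab   read a → write _, move right, go to B
B | c_[b]bbab   read b → write c, move right, go to A
A | c_c[b]bab
The non-blank tape span at halt is c_cbbab.

c_cbbab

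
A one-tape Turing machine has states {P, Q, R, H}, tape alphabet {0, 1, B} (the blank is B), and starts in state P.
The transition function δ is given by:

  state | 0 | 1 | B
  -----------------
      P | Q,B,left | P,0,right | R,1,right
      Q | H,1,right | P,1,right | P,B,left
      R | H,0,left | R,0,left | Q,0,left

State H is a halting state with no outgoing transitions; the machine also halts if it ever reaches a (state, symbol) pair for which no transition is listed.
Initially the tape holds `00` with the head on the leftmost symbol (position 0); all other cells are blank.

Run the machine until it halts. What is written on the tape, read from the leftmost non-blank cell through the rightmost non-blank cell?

P | BB[0]0   read 0 → write B, move left, go to Q
Q | B[B]B0   read B → write B, move left, go to P
P | [B]BB0   read B → write 1, move right, go to R
R | 1[B]B0   read B → write 0, move left, go to Q
Q | [1]0B0   read 1 → write 1, move right, go to P
P | 1[0]B0   read 0 → write B, move left, go to Q
Q | [1]BB0   read 1 → write 1, move right, go to P
P | 1[B]B0   read B → write 1, move right, go to R
R | 11[B]0   read B → write 0, move left, go to Q
Q | 1[1]00   read 1 → write 1, move right, go to P
P | 11[0]0   read 0 → write B, move left, go to Q
Q | 1[1]B0   read 1 → write 1, move right, go to P
P | 11[B]0   read B → write 1, move right, go to R
R | 111[0]   read 0 → write 0, move left, go to H
H | 11[1]0
The non-blank tape span at halt is 1110.

1110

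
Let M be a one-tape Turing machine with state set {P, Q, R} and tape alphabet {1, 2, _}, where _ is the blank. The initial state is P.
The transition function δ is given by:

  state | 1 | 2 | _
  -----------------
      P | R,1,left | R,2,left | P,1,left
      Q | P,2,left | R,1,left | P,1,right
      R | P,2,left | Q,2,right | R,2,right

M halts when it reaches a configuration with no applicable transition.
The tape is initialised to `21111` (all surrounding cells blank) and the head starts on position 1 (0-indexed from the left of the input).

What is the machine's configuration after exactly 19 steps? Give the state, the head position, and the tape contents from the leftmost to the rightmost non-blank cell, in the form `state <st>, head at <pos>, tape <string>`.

state Q, head at 0, tape 2212111

state=P head=1 tape=__2[1]111   (P,1)→(R,1,left)
state=R head=0 tape=__[2]1111   (R,2)→(Q,2,right)
state=Q head=1 tape=__2[1]111   (Q,1)→(P,2,left)
state=P head=0 tape=__[2]2111   (P,2)→(R,2,left)
state=R head=-1 tape=_[_]22111   (R,_)→(R,2,right)
state=R head=0 tape=_2[2]2111   (R,2)→(Q,2,right)
state=Q head=1 tape=_22[2]111   (Q,2)→(R,1,left)
state=R head=0 tape=_2[2]1111   (R,2)→(Q,2,right)
state=Q head=1 tape=_22[1]111   (Q,1)→(P,2,left)
state=P head=0 tape=_2[2]2111   (P,2)→(R,2,left)
state=R head=-1 tape=_[2]22111   (R,2)→(Q,2,right)
state=Q head=0 tape=_2[2]2111   (Q,2)→(R,1,left)
state=R head=-1 tape=_[2]12111   (R,2)→(Q,2,right)
state=Q head=0 tape=_2[1]2111   (Q,1)→(P,2,left)
state=P head=-1 tape=_[2]22111   (P,2)→(R,2,left)
state=R head=-2 tape=[_]222111   (R,_)→(R,2,right)
state=R head=-1 tape=2[2]22111   (R,2)→(Q,2,right)
state=Q head=0 tape=22[2]2111   (Q,2)→(R,1,left)
state=R head=-1 tape=2[2]12111   (R,2)→(Q,2,right)
state=Q head=0 tape=22[1]2111
After 19 steps: state Q, head at 0, tape 2212111.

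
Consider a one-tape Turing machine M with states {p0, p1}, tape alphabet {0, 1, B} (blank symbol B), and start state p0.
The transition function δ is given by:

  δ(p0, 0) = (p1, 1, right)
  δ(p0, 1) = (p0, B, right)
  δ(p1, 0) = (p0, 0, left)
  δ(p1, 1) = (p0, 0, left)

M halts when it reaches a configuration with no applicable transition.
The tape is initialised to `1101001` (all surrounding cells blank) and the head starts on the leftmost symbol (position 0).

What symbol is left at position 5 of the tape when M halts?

state=p0 head=0 tape=[1]101001B   (p0,1)→(p0,B,right)
state=p0 head=1 tape=B[1]01001B   (p0,1)→(p0,B,right)
state=p0 head=2 tape=BB[0]1001B   (p0,0)→(p1,1,right)
state=p1 head=3 tape=BB1[1]001B   (p1,1)→(p0,0,left)
state=p0 head=2 tape=BB[1]0001B   (p0,1)→(p0,B,right)
state=p0 head=3 tape=BBB[0]001B   (p0,0)→(p1,1,right)
state=p1 head=4 tape=BBB1[0]01B   (p1,0)→(p0,0,left)
state=p0 head=3 tape=BBB[1]001B   (p0,1)→(p0,B,right)
state=p0 head=4 tape=BBBB[0]01B   (p0,0)→(p1,1,right)
state=p1 head=5 tape=BBBB1[0]1B   (p1,0)→(p0,0,left)
state=p0 head=4 tape=BBBB[1]01B   (p0,1)→(p0,B,right)
state=p0 head=5 tape=BBBBB[0]1B   (p0,0)→(p1,1,right)
state=p1 head=6 tape=BBBBB1[1]B   (p1,1)→(p0,0,left)
state=p0 head=5 tape=BBBBB[1]0B   (p0,1)→(p0,B,right)
state=p0 head=6 tape=BBBBBB[0]B   (p0,0)→(p1,1,right)
state=p1 head=7 tape=BBBBBB1[B]
Cell 5 holds B when M halts.

B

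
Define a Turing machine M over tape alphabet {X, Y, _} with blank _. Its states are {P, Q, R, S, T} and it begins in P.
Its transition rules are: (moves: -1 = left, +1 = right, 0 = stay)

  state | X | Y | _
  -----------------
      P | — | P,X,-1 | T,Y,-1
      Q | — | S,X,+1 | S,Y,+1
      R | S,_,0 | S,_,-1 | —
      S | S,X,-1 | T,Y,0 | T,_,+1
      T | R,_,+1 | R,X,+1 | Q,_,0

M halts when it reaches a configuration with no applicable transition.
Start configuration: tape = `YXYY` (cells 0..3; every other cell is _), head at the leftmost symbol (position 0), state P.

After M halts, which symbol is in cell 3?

X

state=P head=0 tape=__[Y]XYY_   (P,Y)→(P,X,-1)
state=P head=-1 tape=_[_]XXYY_   (P,_)→(T,Y,-1)
state=T head=-2 tape=[_]YXXYY_   (T,_)→(Q,_,0)
state=Q head=-2 tape=[_]YXXYY_   (Q,_)→(S,Y,+1)
state=S head=-1 tape=Y[Y]XXYY_   (S,Y)→(T,Y,0)
state=T head=-1 tape=Y[Y]XXYY_   (T,Y)→(R,X,+1)
state=R head=0 tape=YX[X]XYY_   (R,X)→(S,_,0)
state=S head=0 tape=YX[_]XYY_   (S,_)→(T,_,+1)
state=T head=1 tape=YX_[X]YY_   (T,X)→(R,_,+1)
state=R head=2 tape=YX__[Y]Y_   (R,Y)→(S,_,-1)
state=S head=1 tape=YX_[_]_Y_   (S,_)→(T,_,+1)
state=T head=2 tape=YX__[_]Y_   (T,_)→(Q,_,0)
state=Q head=2 tape=YX__[_]Y_   (Q,_)→(S,Y,+1)
state=S head=3 tape=YX__Y[Y]_   (S,Y)→(T,Y,0)
state=T head=3 tape=YX__Y[Y]_   (T,Y)→(R,X,+1)
state=R head=4 tape=YX__YX[_]
Cell 3 holds X when M halts.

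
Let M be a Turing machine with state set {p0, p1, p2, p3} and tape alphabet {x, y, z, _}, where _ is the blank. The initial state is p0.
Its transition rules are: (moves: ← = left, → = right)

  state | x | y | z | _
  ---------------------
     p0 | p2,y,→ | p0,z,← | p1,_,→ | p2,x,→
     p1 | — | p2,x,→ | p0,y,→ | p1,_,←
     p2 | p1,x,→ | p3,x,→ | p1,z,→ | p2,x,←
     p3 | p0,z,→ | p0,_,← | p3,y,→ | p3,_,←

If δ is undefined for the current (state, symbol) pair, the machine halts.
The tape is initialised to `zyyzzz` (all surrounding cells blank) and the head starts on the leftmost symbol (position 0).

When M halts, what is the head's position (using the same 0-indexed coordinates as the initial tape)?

state=p0 head=0 tape=[z]yyzzz_   (p0,z)→(p1,_,→)
state=p1 head=1 tape=_[y]yzzz_   (p1,y)→(p2,x,→)
state=p2 head=2 tape=_x[y]zzz_   (p2,y)→(p3,x,→)
state=p3 head=3 tape=_xx[z]zz_   (p3,z)→(p3,y,→)
state=p3 head=4 tape=_xxy[z]z_   (p3,z)→(p3,y,→)
state=p3 head=5 tape=_xxyy[z]_   (p3,z)→(p3,y,→)
state=p3 head=6 tape=_xxyyy[_]   (p3,_)→(p3,_,←)
state=p3 head=5 tape=_xxyy[y]_   (p3,y)→(p0,_,←)
state=p0 head=4 tape=_xxy[y]__   (p0,y)→(p0,z,←)
state=p0 head=3 tape=_xx[y]z__   (p0,y)→(p0,z,←)
state=p0 head=2 tape=_x[x]zz__   (p0,x)→(p2,y,→)
state=p2 head=3 tape=_xy[z]z__   (p2,z)→(p1,z,→)
state=p1 head=4 tape=_xyz[z]__   (p1,z)→(p0,y,→)
state=p0 head=5 tape=_xyzy[_]_   (p0,_)→(p2,x,→)
state=p2 head=6 tape=_xyzyx[_]   (p2,_)→(p2,x,←)
state=p2 head=5 tape=_xyzy[x]x   (p2,x)→(p1,x,→)
state=p1 head=6 tape=_xyzyx[x]
At halt the head is at cell 6.

6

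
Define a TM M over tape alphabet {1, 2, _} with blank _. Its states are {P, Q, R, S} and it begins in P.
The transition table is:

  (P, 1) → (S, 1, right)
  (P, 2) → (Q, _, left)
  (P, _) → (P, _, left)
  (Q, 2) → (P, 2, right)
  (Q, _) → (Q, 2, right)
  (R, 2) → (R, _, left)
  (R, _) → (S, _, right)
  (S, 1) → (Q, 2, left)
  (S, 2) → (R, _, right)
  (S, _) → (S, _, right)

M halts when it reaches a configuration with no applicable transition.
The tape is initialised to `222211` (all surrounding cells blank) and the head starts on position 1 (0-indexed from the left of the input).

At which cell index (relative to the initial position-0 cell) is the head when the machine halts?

4

P | __2[2]2211   read 2 → write _, move left, go to Q
Q | __[2]_2211   read 2 → write 2, move right, go to P
P | __2[_]2211   read _ → write _, move left, go to P
P | __[2]_2211   read 2 → write _, move left, go to Q
Q | _[_]__2211   read _ → write 2, move right, go to Q
Q | _2[_]_2211   read _ → write 2, move right, go to Q
Q | _22[_]2211   read _ → write 2, move right, go to Q
Q | _222[2]211   read 2 → write 2, move right, go to P
P | _2222[2]11   read 2 → write _, move left, go to Q
Q | _222[2]_11   read 2 → write 2, move right, go to P
P | _2222[_]11   read _ → write _, move left, go to P
P | _222[2]_11   read 2 → write _, move left, go to Q
Q | _22[2]__11   read 2 → write 2, move right, go to P
P | _222[_]_11   read _ → write _, move left, go to P
P | _22[2]__11   read 2 → write _, move left, go to Q
Q | _2[2]___11   read 2 → write 2, move right, go to P
P | _22[_]__11   read _ → write _, move left, go to P
P | _2[2]___11   read 2 → write _, move left, go to Q
Q | _[2]____11   read 2 → write 2, move right, go to P
P | _2[_]___11   read _ → write _, move left, go to P
P | _[2]____11   read 2 → write _, move left, go to Q
Q | [_]_____11   read _ → write 2, move right, go to Q
Q | 2[_]____11   read _ → write 2, move right, go to Q
Q | 22[_]___11   read _ → write 2, move right, go to Q
Q | 222[_]__11   read _ → write 2, move right, go to Q
Q | 2222[_]_11   read _ → write 2, move right, go to Q
Q | 22222[_]11   read _ → write 2, move right, go to Q
Q | 222222[1]1
At halt the head is at cell 4.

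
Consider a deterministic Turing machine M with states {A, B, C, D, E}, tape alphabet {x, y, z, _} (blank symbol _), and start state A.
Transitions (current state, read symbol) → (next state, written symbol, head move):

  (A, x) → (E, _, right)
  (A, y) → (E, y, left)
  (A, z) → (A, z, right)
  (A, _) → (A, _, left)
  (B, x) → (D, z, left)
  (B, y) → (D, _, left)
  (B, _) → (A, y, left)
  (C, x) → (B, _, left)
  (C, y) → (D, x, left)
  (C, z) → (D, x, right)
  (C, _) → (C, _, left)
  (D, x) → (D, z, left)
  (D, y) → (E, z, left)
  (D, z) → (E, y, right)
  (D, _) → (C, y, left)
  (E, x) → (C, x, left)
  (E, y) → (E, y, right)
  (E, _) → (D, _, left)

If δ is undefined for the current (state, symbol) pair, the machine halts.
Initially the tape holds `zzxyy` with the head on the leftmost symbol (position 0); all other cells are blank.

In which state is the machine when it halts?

state=A head=0 tape=[z]zxyy_   (A,z)→(A,z,right)
state=A head=1 tape=z[z]xyy_   (A,z)→(A,z,right)
state=A head=2 tape=zz[x]yy_   (A,x)→(E,_,right)
state=E head=3 tape=zz_[y]y_   (E,y)→(E,y,right)
state=E head=4 tape=zz_y[y]_   (E,y)→(E,y,right)
state=E head=5 tape=zz_yy[_]   (E,_)→(D,_,left)
state=D head=4 tape=zz_y[y]_   (D,y)→(E,z,left)
state=E head=3 tape=zz_[y]z_   (E,y)→(E,y,right)
state=E head=4 tape=zz_y[z]_
No transition is defined for (E, z); M halts in state E.

E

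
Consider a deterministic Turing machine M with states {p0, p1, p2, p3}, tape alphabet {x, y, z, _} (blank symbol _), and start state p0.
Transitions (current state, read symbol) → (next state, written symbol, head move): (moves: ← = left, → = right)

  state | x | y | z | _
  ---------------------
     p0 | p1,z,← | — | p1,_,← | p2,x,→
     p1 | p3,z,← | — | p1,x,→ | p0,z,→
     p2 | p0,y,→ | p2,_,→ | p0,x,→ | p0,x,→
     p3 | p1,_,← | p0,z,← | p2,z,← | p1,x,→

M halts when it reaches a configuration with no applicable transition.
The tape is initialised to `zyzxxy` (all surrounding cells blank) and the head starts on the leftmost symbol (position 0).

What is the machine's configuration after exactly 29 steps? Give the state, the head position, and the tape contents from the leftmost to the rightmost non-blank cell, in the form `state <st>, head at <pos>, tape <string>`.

state p0, head at 5, tape xxxzxxxxy

state=p0 head=0 tape=___[z]yzxxy   (p0,z)→(p1,_,←)
state=p1 head=-1 tape=__[_]_yzxxy   (p1,_)→(p0,z,→)
state=p0 head=0 tape=__z[_]yzxxy   (p0,_)→(p2,x,→)
state=p2 head=1 tape=__zx[y]zxxy   (p2,y)→(p2,_,→)
state=p2 head=2 tape=__zx_[z]xxy   (p2,z)→(p0,x,→)
state=p0 head=3 tape=__zx_x[x]xy   (p0,x)→(p1,z,←)
state=p1 head=2 tape=__zx_[x]zxy   (p1,x)→(p3,z,←)
state=p3 head=1 tape=__zx[_]zzxy   (p3,_)→(p1,x,→)
state=p1 head=2 tape=__zxx[z]zxy   (p1,z)→(p1,x,→)
state=p1 head=3 tape=__zxxx[z]xy   (p1,z)→(p1,x,→)
state=p1 head=4 tape=__zxxxx[x]y   (p1,x)→(p3,z,←)
state=p3 head=3 tape=__zxxx[x]zy   (p3,x)→(p1,_,←)
state=p1 head=2 tape=__zxx[x]_zy   (p1,x)→(p3,z,←)
state=p3 head=1 tape=__zx[x]z_zy   (p3,x)→(p1,_,←)
state=p1 head=0 tape=__z[x]_z_zy   (p1,x)→(p3,z,←)
state=p3 head=-1 tape=__[z]z_z_zy   (p3,z)→(p2,z,←)
state=p2 head=-2 tape=_[_]zz_z_zy   (p2,_)→(p0,x,→)
state=p0 head=-1 tape=_x[z]z_z_zy   (p0,z)→(p1,_,←)
state=p1 head=-2 tape=_[x]_z_z_zy   (p1,x)→(p3,z,←)
state=p3 head=-3 tape=[_]z_z_z_zy   (p3,_)→(p1,x,→)
state=p1 head=-2 tape=x[z]_z_z_zy   (p1,z)→(p1,x,→)
state=p1 head=-1 tape=xx[_]z_z_zy   (p1,_)→(p0,z,→)
state=p0 head=0 tape=xxz[z]_z_zy   (p0,z)→(p1,_,←)
state=p1 head=-1 tape=xx[z]__z_zy   (p1,z)→(p1,x,→)
state=p1 head=0 tape=xxx[_]_z_zy   (p1,_)→(p0,z,→)
state=p0 head=1 tape=xxxz[_]z_zy   (p0,_)→(p2,x,→)
state=p2 head=2 tape=xxxzx[z]_zy   (p2,z)→(p0,x,→)
state=p0 head=3 tape=xxxzxx[_]zy   (p0,_)→(p2,x,→)
state=p2 head=4 tape=xxxzxxx[z]y   (p2,z)→(p0,x,→)
state=p0 head=5 tape=xxxzxxxx[y]
After 29 steps: state p0, head at 5, tape xxxzxxxxy.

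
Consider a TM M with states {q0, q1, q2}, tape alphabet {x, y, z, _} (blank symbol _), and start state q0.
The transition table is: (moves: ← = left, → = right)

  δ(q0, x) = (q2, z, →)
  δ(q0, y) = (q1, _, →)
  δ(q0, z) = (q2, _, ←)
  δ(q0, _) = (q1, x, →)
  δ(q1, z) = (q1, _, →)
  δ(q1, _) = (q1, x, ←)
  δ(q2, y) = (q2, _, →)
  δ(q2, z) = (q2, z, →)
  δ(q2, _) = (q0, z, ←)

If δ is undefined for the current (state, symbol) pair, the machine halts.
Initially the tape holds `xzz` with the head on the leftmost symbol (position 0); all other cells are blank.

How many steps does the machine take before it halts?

state=q0 head=0 tape=__[x]zz_   (q0,x)→(q2,z,→)
state=q2 head=1 tape=__z[z]z_   (q2,z)→(q2,z,→)
state=q2 head=2 tape=__zz[z]_   (q2,z)→(q2,z,→)
state=q2 head=3 tape=__zzz[_]   (q2,_)→(q0,z,←)
state=q0 head=2 tape=__zz[z]z   (q0,z)→(q2,_,←)
state=q2 head=1 tape=__z[z]_z   (q2,z)→(q2,z,→)
state=q2 head=2 tape=__zz[_]z   (q2,_)→(q0,z,←)
state=q0 head=1 tape=__z[z]zz   (q0,z)→(q2,_,←)
state=q2 head=0 tape=__[z]_zz   (q2,z)→(q2,z,→)
state=q2 head=1 tape=__z[_]zz   (q2,_)→(q0,z,←)
state=q0 head=0 tape=__[z]zzz   (q0,z)→(q2,_,←)
state=q2 head=-1 tape=_[_]_zzz   (q2,_)→(q0,z,←)
state=q0 head=-2 tape=[_]z_zzz   (q0,_)→(q1,x,→)
state=q1 head=-1 tape=x[z]_zzz   (q1,z)→(q1,_,→)
state=q1 head=0 tape=x_[_]zzz   (q1,_)→(q1,x,←)
state=q1 head=-1 tape=x[_]xzzz   (q1,_)→(q1,x,←)
state=q1 head=-2 tape=[x]xxzzz
M halts after 16 transitions.

16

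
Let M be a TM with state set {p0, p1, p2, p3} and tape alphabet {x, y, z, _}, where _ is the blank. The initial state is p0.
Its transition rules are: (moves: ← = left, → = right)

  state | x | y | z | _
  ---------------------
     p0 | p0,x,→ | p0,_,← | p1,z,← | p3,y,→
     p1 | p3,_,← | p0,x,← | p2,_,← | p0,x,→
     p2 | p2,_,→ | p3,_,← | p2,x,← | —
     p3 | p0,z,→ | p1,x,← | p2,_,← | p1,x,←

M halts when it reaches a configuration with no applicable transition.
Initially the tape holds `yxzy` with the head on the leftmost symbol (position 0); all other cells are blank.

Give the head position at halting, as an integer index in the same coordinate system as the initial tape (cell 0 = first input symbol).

state=p0 head=0 tape=____[y]xzy   (p0,y)→(p0,_,←)
state=p0 head=-1 tape=___[_]_xzy   (p0,_)→(p3,y,→)
state=p3 head=0 tape=___y[_]xzy   (p3,_)→(p1,x,←)
state=p1 head=-1 tape=___[y]xxzy   (p1,y)→(p0,x,←)
state=p0 head=-2 tape=__[_]xxxzy   (p0,_)→(p3,y,→)
state=p3 head=-1 tape=__y[x]xxzy   (p3,x)→(p0,z,→)
state=p0 head=0 tape=__yz[x]xzy   (p0,x)→(p0,x,→)
state=p0 head=1 tape=__yzx[x]zy   (p0,x)→(p0,x,→)
state=p0 head=2 tape=__yzxx[z]y   (p0,z)→(p1,z,←)
state=p1 head=1 tape=__yzx[x]zy   (p1,x)→(p3,_,←)
state=p3 head=0 tape=__yz[x]_zy   (p3,x)→(p0,z,→)
state=p0 head=1 tape=__yzz[_]zy   (p0,_)→(p3,y,→)
state=p3 head=2 tape=__yzzy[z]y   (p3,z)→(p2,_,←)
state=p2 head=1 tape=__yzz[y]_y   (p2,y)→(p3,_,←)
state=p3 head=0 tape=__yz[z]__y   (p3,z)→(p2,_,←)
state=p2 head=-1 tape=__y[z]___y   (p2,z)→(p2,x,←)
state=p2 head=-2 tape=__[y]x___y   (p2,y)→(p3,_,←)
state=p3 head=-3 tape=_[_]_x___y   (p3,_)→(p1,x,←)
state=p1 head=-4 tape=[_]x_x___y   (p1,_)→(p0,x,→)
state=p0 head=-3 tape=x[x]_x___y   (p0,x)→(p0,x,→)
state=p0 head=-2 tape=xx[_]x___y   (p0,_)→(p3,y,→)
state=p3 head=-1 tape=xxy[x]___y   (p3,x)→(p0,z,→)
state=p0 head=0 tape=xxyz[_]__y   (p0,_)→(p3,y,→)
state=p3 head=1 tape=xxyzy[_]_y   (p3,_)→(p1,x,←)
state=p1 head=0 tape=xxyz[y]x_y   (p1,y)→(p0,x,←)
state=p0 head=-1 tape=xxy[z]xx_y   (p0,z)→(p1,z,←)
state=p1 head=-2 tape=xx[y]zxx_y   (p1,y)→(p0,x,←)
state=p0 head=-3 tape=x[x]xzxx_y   (p0,x)→(p0,x,→)
state=p0 head=-2 tape=xx[x]zxx_y   (p0,x)→(p0,x,→)
state=p0 head=-1 tape=xxx[z]xx_y   (p0,z)→(p1,z,←)
state=p1 head=-2 tape=xx[x]zxx_y   (p1,x)→(p3,_,←)
state=p3 head=-3 tape=x[x]_zxx_y   (p3,x)→(p0,z,→)
state=p0 head=-2 tape=xz[_]zxx_y   (p0,_)→(p3,y,→)
state=p3 head=-1 tape=xzy[z]xx_y   (p3,z)→(p2,_,←)
state=p2 head=-2 tape=xz[y]_xx_y   (p2,y)→(p3,_,←)
state=p3 head=-3 tape=x[z]__xx_y   (p3,z)→(p2,_,←)
state=p2 head=-4 tape=[x]___xx_y   (p2,x)→(p2,_,→)
state=p2 head=-3 tape=_[_]__xx_y
At halt the head is at cell -3.

-3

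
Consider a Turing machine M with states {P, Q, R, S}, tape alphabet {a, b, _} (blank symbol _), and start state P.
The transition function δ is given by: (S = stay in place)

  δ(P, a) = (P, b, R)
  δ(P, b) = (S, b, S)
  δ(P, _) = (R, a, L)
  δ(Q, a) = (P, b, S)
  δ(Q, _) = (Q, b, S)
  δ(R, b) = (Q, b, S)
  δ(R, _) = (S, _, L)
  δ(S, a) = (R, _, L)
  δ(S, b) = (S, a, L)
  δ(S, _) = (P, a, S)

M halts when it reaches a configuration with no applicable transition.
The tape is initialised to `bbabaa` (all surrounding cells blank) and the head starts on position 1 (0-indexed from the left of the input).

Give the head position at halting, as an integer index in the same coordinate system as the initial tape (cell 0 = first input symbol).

state=P head=1 tape=__b[b]abaa_   (P,b)→(S,b,S)
state=S head=1 tape=__b[b]abaa_   (S,b)→(S,a,L)
state=S head=0 tape=__[b]aabaa_   (S,b)→(S,a,L)
state=S head=-1 tape=_[_]aaabaa_   (S,_)→(P,a,S)
state=P head=-1 tape=_[a]aaabaa_   (P,a)→(P,b,R)
state=P head=0 tape=_b[a]aabaa_   (P,a)→(P,b,R)
state=P head=1 tape=_bb[a]abaa_   (P,a)→(P,b,R)
state=P head=2 tape=_bbb[a]baa_   (P,a)→(P,b,R)
state=P head=3 tape=_bbbb[b]aa_   (P,b)→(S,b,S)
state=S head=3 tape=_bbbb[b]aa_   (S,b)→(S,a,L)
state=S head=2 tape=_bbb[b]aaa_   (S,b)→(S,a,L)
state=S head=1 tape=_bb[b]aaaa_   (S,b)→(S,a,L)
state=S head=0 tape=_b[b]aaaaa_   (S,b)→(S,a,L)
state=S head=-1 tape=_[b]aaaaaa_   (S,b)→(S,a,L)
state=S head=-2 tape=[_]aaaaaaa_   (S,_)→(P,a,S)
state=P head=-2 tape=[a]aaaaaaa_   (P,a)→(P,b,R)
state=P head=-1 tape=b[a]aaaaaa_   (P,a)→(P,b,R)
state=P head=0 tape=bb[a]aaaaa_   (P,a)→(P,b,R)
state=P head=1 tape=bbb[a]aaaa_   (P,a)→(P,b,R)
state=P head=2 tape=bbbb[a]aaa_   (P,a)→(P,b,R)
state=P head=3 tape=bbbbb[a]aa_   (P,a)→(P,b,R)
state=P head=4 tape=bbbbbb[a]a_   (P,a)→(P,b,R)
state=P head=5 tape=bbbbbbb[a]_   (P,a)→(P,b,R)
state=P head=6 tape=bbbbbbbb[_]   (P,_)→(R,a,L)
state=R head=5 tape=bbbbbbb[b]a   (R,b)→(Q,b,S)
state=Q head=5 tape=bbbbbbb[b]a
At halt the head is at cell 5.

5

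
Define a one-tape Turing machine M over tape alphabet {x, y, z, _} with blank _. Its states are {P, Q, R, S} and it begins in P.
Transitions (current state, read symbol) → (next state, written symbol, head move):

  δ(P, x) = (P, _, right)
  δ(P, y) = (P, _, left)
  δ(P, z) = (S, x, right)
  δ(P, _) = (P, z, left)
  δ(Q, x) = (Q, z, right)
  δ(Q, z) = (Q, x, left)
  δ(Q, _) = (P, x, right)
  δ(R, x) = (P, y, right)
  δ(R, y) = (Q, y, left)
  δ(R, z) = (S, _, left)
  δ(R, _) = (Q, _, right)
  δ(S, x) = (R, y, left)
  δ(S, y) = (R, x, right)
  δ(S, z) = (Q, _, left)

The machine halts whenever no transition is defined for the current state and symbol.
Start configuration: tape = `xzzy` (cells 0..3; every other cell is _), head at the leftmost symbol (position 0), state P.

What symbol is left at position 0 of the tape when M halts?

P | [x]zzy_   read x → write _, move right, go to P
P | _[z]zy_   read z → write x, move right, go to S
S | _x[z]y_   read z → write _, move left, go to Q
Q | _[x]_y_   read x → write z, move right, go to Q
Q | _z[_]y_   read _ → write x, move right, go to P
P | _zx[y]_   read y → write _, move left, go to P
P | _z[x]__   read x → write _, move right, go to P
P | _z_[_]_   read _ → write z, move left, go to P
P | _z[_]z_   read _ → write z, move left, go to P
P | _[z]zz_   read z → write x, move right, go to S
S | _x[z]z_   read z → write _, move left, go to Q
Q | _[x]_z_   read x → write z, move right, go to Q
Q | _z[_]z_   read _ → write x, move right, go to P
P | _zx[z]_   read z → write x, move right, go to S
S | _zxx[_]
Cell 0 holds _ when M halts.

_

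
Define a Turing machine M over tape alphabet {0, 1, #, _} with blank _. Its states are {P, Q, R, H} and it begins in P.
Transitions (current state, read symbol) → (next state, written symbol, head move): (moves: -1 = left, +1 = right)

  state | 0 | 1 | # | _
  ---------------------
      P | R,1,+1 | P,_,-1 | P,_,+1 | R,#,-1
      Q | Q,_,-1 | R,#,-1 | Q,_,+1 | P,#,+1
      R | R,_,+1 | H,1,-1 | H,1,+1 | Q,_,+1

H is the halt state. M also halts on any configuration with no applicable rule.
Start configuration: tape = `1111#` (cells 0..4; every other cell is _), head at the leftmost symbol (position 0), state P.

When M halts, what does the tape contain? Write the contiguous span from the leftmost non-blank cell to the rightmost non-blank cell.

1#

P | __[1]111#__   read 1 → write _, move -1, go to P
P | _[_]_111#__   read _ → write #, move -1, go to R
R | [_]#_111#__   read _ → write _, move +1, go to Q
Q | _[#]_111#__   read # → write _, move +1, go to Q
Q | __[_]111#__   read _ → write #, move +1, go to P
P | __#[1]11#__   read 1 → write _, move -1, go to P
P | __[#]_11#__   read # → write _, move +1, go to P
P | ___[_]11#__   read _ → write #, move -1, go to R
R | __[_]#11#__   read _ → write _, move +1, go to Q
Q | ___[#]11#__   read # → write _, move +1, go to Q
Q | ____[1]1#__   read 1 → write #, move -1, go to R
R | ___[_]#1#__   read _ → write _, move +1, go to Q
Q | ____[#]1#__   read # → write _, move +1, go to Q
Q | _____[1]#__   read 1 → write #, move -1, go to R
R | ____[_]##__   read _ → write _, move +1, go to Q
Q | _____[#]#__   read # → write _, move +1, go to Q
Q | ______[#]__   read # → write _, move +1, go to Q
Q | _______[_]_   read _ → write #, move +1, go to P
P | _______#[_]   read _ → write #, move -1, go to R
R | _______[#]#   read # → write 1, move +1, go to H
H | _______1[#]
The non-blank tape span at halt is 1#.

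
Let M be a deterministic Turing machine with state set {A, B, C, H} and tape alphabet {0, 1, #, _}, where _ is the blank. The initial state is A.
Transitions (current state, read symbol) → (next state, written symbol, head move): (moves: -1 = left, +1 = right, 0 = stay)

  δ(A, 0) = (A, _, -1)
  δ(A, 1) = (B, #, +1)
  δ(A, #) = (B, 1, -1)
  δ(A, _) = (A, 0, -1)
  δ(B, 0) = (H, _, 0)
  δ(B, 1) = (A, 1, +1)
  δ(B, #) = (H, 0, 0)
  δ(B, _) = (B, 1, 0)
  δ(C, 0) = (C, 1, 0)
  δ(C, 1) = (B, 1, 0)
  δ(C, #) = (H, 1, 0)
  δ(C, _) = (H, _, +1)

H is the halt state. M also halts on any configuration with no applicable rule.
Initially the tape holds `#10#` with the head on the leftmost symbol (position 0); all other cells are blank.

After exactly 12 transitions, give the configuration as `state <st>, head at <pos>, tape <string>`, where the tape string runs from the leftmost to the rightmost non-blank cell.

state B, head at 4, tape 1##1#

A | _[#]10#_   read # → write 1, move -1, go to B
B | [_]110#_   read _ → write 1, move 0, go to B
B | [1]110#_   read 1 → write 1, move +1, go to A
A | 1[1]10#_   read 1 → write #, move +1, go to B
B | 1#[1]0#_   read 1 → write 1, move +1, go to A
A | 1#1[0]#_   read 0 → write _, move -1, go to A
A | 1#[1]_#_   read 1 → write #, move +1, go to B
B | 1##[_]#_   read _ → write 1, move 0, go to B
B | 1##[1]#_   read 1 → write 1, move +1, go to A
A | 1##1[#]_   read # → write 1, move -1, go to B
B | 1##[1]1_   read 1 → write 1, move +1, go to A
A | 1##1[1]_   read 1 → write #, move +1, go to B
B | 1##1#[_]
After 12 steps: state B, head at 4, tape 1##1#.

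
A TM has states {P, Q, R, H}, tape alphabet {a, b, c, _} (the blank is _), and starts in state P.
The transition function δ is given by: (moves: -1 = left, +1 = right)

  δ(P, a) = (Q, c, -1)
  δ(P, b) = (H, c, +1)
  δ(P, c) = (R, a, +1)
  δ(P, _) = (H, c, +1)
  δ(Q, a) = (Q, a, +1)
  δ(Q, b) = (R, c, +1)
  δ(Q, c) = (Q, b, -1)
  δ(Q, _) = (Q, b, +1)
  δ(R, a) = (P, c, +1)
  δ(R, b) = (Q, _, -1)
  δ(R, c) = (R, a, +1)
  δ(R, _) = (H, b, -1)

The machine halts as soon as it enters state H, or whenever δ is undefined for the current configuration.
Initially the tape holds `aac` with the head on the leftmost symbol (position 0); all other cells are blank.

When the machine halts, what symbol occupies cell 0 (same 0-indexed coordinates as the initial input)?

b

P | __[a]ac   read a → write c, move -1, go to Q
Q | _[_]cac   read _ → write b, move +1, go to Q
Q | _b[c]ac   read c → write b, move -1, go to Q
Q | _[b]bac   read b → write c, move +1, go to R
R | _c[b]ac   read b → write _, move -1, go to Q
Q | _[c]_ac   read c → write b, move -1, go to Q
Q | [_]b_ac   read _ → write b, move +1, go to Q
Q | b[b]_ac   read b → write c, move +1, go to R
R | bc[_]ac   read _ → write b, move -1, go to H
H | b[c]bac
Cell 0 holds b when M halts.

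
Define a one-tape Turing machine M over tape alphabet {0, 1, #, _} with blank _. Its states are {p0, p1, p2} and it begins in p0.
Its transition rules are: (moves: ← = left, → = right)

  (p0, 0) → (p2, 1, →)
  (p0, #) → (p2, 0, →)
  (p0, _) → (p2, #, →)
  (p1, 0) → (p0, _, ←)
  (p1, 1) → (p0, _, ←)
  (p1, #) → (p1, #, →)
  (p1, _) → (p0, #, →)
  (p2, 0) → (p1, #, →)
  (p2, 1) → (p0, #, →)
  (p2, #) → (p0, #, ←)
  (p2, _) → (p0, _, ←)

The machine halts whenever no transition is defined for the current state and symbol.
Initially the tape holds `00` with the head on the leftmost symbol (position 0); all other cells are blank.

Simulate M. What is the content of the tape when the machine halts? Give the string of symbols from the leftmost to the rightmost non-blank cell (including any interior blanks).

state=p0 head=0 tape=[0]0___   (p0,0)→(p2,1,→)
state=p2 head=1 tape=1[0]___   (p2,0)→(p1,#,→)
state=p1 head=2 tape=1#[_]__   (p1,_)→(p0,#,→)
state=p0 head=3 tape=1##[_]_   (p0,_)→(p2,#,→)
state=p2 head=4 tape=1###[_]   (p2,_)→(p0,_,←)
state=p0 head=3 tape=1##[#]_   (p0,#)→(p2,0,→)
state=p2 head=4 tape=1##0[_]   (p2,_)→(p0,_,←)
state=p0 head=3 tape=1##[0]_   (p0,0)→(p2,1,→)
state=p2 head=4 tape=1##1[_]   (p2,_)→(p0,_,←)
state=p0 head=3 tape=1##[1]_
The non-blank tape span at halt is 1##1.

1##1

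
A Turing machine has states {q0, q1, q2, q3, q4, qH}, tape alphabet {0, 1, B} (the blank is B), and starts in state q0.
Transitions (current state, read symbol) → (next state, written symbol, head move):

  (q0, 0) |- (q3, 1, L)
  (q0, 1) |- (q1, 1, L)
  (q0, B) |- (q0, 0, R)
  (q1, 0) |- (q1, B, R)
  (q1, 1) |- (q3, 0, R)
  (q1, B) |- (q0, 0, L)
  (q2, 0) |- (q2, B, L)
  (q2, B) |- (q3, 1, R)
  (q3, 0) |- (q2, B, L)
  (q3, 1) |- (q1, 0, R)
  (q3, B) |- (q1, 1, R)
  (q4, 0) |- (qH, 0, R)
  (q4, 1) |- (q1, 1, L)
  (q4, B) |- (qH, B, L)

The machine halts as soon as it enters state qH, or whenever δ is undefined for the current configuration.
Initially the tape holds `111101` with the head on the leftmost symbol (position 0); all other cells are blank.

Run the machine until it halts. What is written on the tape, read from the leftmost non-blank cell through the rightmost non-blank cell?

q0 | BBB[1]11101   read 1 → write 1, move L, go to q1
q1 | BB[B]111101   read B → write 0, move L, go to q0
q0 | B[B]0111101   read B → write 0, move R, go to q0
q0 | B0[0]111101   read 0 → write 1, move L, go to q3
q3 | B[0]1111101   read 0 → write B, move L, go to q2
q2 | [B]B1111101   read B → write 1, move R, go to q3
q3 | 1[B]1111101   read B → write 1, move R, go to q1
q1 | 11[1]111101   read 1 → write 0, move R, go to q3
q3 | 110[1]11101   read 1 → write 0, move R, go to q1
q1 | 1100[1]1101   read 1 → write 0, move R, go to q3
q3 | 11000[1]101   read 1 → write 0, move R, go to q1
q1 | 110000[1]01   read 1 → write 0, move R, go to q3
q3 | 1100000[0]1   read 0 → write B, move L, go to q2
q2 | 110000[0]B1   read 0 → write B, move L, go to q2
q2 | 11000[0]BB1   read 0 → write B, move L, go to q2
q2 | 1100[0]BBB1   read 0 → write B, move L, go to q2
q2 | 110[0]BBBB1   read 0 → write B, move L, go to q2
q2 | 11[0]BBBBB1   read 0 → write B, move L, go to q2
q2 | 1[1]BBBBBB1
The non-blank tape span at halt is 11BBBBBB1.

11BBBBBB1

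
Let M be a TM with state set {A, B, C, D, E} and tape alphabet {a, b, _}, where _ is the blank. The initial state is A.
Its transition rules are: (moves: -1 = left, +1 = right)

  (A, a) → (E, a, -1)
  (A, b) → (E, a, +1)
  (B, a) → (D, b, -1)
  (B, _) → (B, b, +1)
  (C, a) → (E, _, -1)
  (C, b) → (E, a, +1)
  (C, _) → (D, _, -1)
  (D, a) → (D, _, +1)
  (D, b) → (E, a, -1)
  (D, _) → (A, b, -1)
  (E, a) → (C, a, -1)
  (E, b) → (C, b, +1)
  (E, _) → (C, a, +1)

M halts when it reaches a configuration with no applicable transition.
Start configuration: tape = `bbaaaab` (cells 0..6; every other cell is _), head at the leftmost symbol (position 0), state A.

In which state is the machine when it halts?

A | ___[b]baaaab   read b → write a, move +1, go to E
E | ___a[b]aaaab   read b → write b, move +1, go to C
C | ___ab[a]aaab   read a → write _, move -1, go to E
E | ___a[b]_aaab   read b → write b, move +1, go to C
C | ___ab[_]aaab   read _ → write _, move -1, go to D
D | ___a[b]_aaab   read b → write a, move -1, go to E
E | ___[a]a_aaab   read a → write a, move -1, go to C
C | __[_]aa_aaab   read _ → write _, move -1, go to D
D | _[_]_aa_aaab   read _ → write b, move -1, go to A
A | [_]b_aa_aaab
No transition is defined for (A, _); M halts in state A.

A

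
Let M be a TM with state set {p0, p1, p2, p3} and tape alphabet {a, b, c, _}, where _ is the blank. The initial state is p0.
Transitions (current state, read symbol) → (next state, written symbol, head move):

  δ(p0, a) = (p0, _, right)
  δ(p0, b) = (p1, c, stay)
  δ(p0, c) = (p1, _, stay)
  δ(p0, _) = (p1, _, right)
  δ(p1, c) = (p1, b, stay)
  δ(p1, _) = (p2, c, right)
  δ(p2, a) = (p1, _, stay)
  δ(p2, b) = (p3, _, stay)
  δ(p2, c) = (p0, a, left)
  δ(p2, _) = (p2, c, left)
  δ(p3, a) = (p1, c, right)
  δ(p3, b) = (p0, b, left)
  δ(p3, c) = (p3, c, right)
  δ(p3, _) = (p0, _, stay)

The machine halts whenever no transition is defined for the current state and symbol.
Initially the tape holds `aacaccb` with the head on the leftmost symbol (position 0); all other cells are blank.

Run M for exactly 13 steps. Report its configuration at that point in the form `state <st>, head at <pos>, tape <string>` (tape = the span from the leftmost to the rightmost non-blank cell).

p0 | [a]acaccb   read a → write _, move right, go to p0
p0 | _[a]caccb   read a → write _, move right, go to p0
p0 | __[c]accb   read c → write _, move stay, go to p1
p1 | __[_]accb   read _ → write c, move right, go to p2
p2 | __c[a]ccb   read a → write _, move stay, go to p1
p1 | __c[_]ccb   read _ → write c, move right, go to p2
p2 | __cc[c]cb   read c → write a, move left, go to p0
p0 | __c[c]acb   read c → write _, move stay, go to p1
p1 | __c[_]acb   read _ → write c, move right, go to p2
p2 | __cc[a]cb   read a → write _, move stay, go to p1
p1 | __cc[_]cb   read _ → write c, move right, go to p2
p2 | __ccc[c]b   read c → write a, move left, go to p0
p0 | __cc[c]ab   read c → write _, move stay, go to p1
p1 | __cc[_]ab
After 13 steps: state p1, head at 4, tape cc_ab.

state p1, head at 4, tape cc_ab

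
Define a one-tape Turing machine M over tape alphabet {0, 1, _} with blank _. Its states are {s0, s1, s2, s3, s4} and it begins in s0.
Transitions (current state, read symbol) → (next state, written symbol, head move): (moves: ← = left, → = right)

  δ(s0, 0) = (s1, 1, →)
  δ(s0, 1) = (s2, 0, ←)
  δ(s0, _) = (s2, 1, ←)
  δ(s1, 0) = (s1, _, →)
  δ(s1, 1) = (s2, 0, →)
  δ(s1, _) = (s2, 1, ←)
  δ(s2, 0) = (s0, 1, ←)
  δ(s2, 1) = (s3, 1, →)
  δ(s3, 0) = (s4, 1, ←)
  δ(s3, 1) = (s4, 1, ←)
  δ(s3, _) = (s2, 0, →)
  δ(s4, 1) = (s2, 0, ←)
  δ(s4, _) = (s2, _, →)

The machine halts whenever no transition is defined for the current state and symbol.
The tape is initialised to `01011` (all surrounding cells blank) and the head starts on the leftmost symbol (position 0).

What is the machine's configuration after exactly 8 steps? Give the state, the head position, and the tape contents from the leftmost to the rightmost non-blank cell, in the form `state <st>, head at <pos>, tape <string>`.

state s2, head at 2, tape 11001

state=s0 head=0 tape=[0]1011   (s0,0)→(s1,1,→)
state=s1 head=1 tape=1[1]011   (s1,1)→(s2,0,→)
state=s2 head=2 tape=10[0]11   (s2,0)→(s0,1,←)
state=s0 head=1 tape=1[0]111   (s0,0)→(s1,1,→)
state=s1 head=2 tape=11[1]11   (s1,1)→(s2,0,→)
state=s2 head=3 tape=110[1]1   (s2,1)→(s3,1,→)
state=s3 head=4 tape=1101[1]   (s3,1)→(s4,1,←)
state=s4 head=3 tape=110[1]1   (s4,1)→(s2,0,←)
state=s2 head=2 tape=11[0]01
After 8 steps: state s2, head at 2, tape 11001.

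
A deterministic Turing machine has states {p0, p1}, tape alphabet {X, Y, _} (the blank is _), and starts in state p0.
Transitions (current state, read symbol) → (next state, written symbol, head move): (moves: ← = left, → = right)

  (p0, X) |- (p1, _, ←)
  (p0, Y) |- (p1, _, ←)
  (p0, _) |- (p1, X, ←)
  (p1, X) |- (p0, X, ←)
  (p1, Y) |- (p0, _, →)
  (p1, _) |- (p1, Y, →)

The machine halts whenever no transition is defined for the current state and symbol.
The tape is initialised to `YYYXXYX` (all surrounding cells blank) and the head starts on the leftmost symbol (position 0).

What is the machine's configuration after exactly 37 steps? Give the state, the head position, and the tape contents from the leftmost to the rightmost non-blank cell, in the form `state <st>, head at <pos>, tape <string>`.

state p1, head at -3, tape Y_XXXXXXYX

p0 | ___[Y]YYXXYX   read Y → write _, move ←, go to p1
p1 | __[_]_YYXXYX   read _ → write Y, move →, go to p1
p1 | __Y[_]YYXXYX   read _ → write Y, move →, go to p1
p1 | __YY[Y]YXXYX   read Y → write _, move →, go to p0
p0 | __YY_[Y]XXYX   read Y → write _, move ←, go to p1
p1 | __YY[_]_XXYX   read _ → write Y, move →, go to p1
p1 | __YYY[_]XXYX   read _ → write Y, move →, go to p1
p1 | __YYYY[X]XYX   read X → write X, move ←, go to p0
p0 | __YYY[Y]XXYX   read Y → write _, move ←, go to p1
p1 | __YY[Y]_XXYX   read Y → write _, move →, go to p0
p0 | __YY_[_]XXYX   read _ → write X, move ←, go to p1
p1 | __YY[_]XXXYX   read _ → write Y, move →, go to p1
p1 | __YYY[X]XXYX   read X → write X, move ←, go to p0
p0 | __YY[Y]XXXYX   read Y → write _, move ←, go to p1
p1 | __Y[Y]_XXXYX   read Y → write _, move →, go to p0
p0 | __Y_[_]XXXYX   read _ → write X, move ←, go to p1
p1 | __Y[_]XXXXYX   read _ → write Y, move →, go to p1
p1 | __YY[X]XXXYX   read X → write X, move ←, go to p0
p0 | __Y[Y]XXXXYX   read Y → write _, move ←, go to p1
p1 | __[Y]_XXXXYX   read Y → write _, move →, go to p0
p0 | ___[_]XXXXYX   read _ → write X, move ←, go to p1
p1 | __[_]XXXXXYX   read _ → write Y, move →, go to p1
p1 | __Y[X]XXXXYX   read X → write X, move ←, go to p0
p0 | __[Y]XXXXXYX   read Y → write _, move ←, go to p1
p1 | _[_]_XXXXXYX   read _ → write Y, move →, go to p1
p1 | _Y[_]XXXXXYX   read _ → write Y, move →, go to p1
p1 | _YY[X]XXXXYX   read X → write X, move ←, go to p0
p0 | _Y[Y]XXXXXYX   read Y → write _, move ←, go to p1
p1 | _[Y]_XXXXXYX   read Y → write _, move →, go to p0
p0 | __[_]XXXXXYX   read _ → write X, move ←, go to p1
p1 | _[_]XXXXXXYX   read _ → write Y, move →, go to p1
p1 | _Y[X]XXXXXYX   read X → write X, move ←, go to p0
p0 | _[Y]XXXXXXYX   read Y → write _, move ←, go to p1
p1 | [_]_XXXXXXYX   read _ → write Y, move →, go to p1
p1 | Y[_]XXXXXXYX   read _ → write Y, move →, go to p1
p1 | YY[X]XXXXXYX   read X → write X, move ←, go to p0
p0 | Y[Y]XXXXXXYX   read Y → write _, move ←, go to p1
p1 | [Y]_XXXXXXYX
After 37 steps: state p1, head at -3, tape Y_XXXXXXYX.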